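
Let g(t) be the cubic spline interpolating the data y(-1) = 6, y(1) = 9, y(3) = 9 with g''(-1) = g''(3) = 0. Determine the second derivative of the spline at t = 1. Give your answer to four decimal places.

-1.1250

Put M_i = g'' at the i-th knot. Here h = (2, 2) and Δ = (3/2, 0), so the interior equations h_(i-1)·M_(i-1) + 2(h_(i-1)+h_i)·M_i + h_i·M_(i+1) = 6(Δ_i − Δ_(i-1)) read
  2·M_0 + 8·M_1 + 2·M_2 = 6(Δ_1 - Δ_0) = -9
Natural end conditions: M_0 = M_2 = 0.
Forward elimination and back-substitution give M_0 = 0, M_1 = -9/8, M_2 = 0.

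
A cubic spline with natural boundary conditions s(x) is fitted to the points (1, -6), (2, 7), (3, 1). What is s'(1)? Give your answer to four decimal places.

Write σ_i for s''(x_i). With h_i = 1, 1 and divided differences Δ_i = 13, -6, the continuity of s' gives the tridiagonal system
  1·σ_0 + 4·σ_1 + 1·σ_2 = 6(Δ_1 - Δ_0) = -114
Natural end conditions: σ_0 = σ_2 = 0.
Solving: σ_0 = 0, σ_1 = -57/2, σ_2 = 0.
On [1, 2], s'(x) = b_0 + 2c_0·(x - 1) + 3d_0·(x - 1)² with b_0 = Δ_0 - h_0(2σ_0 + σ_1)/6 = 71/4, c_0 = σ_0/2 = 0, d_0 = (σ_1 - σ_0)/(6h_0) = -19/4. So s'(1) = 71/4.

17.7500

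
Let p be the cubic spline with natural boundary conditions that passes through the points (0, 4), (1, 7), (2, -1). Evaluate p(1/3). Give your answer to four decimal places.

5.8148

With M_i denoting the second derivative at x_i, h_i = 1, 1, and Δ_i = (y_(i+1) − y_i)/h_i = 3, -8:
  1·M_0 + 4·M_1 + 1·M_2 = 6(Δ_1 - Δ_0) = -66
Natural end conditions: M_0 = M_2 = 0.
Hence M_0 = 0, M_1 = -33/2, M_2 = 0.
On [0, 1], p(t) = 4 + 23/4·t + 0·t² - 11/4·t³.
With t = 1/3: p(1/3) = 157/27.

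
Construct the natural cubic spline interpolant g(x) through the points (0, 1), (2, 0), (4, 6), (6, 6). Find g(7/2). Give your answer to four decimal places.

Let M_i = g''(x_i). Step sizes h_i = 2, 2, 2; slopes of the chords Δ_i = (y_(i+1) - y_i)/h_i = -1/2, 3, 0.
  2·M_0 + 8·M_1 + 2·M_2 = 6(Δ_1 - Δ_0) = 21
  2·M_1 + 8·M_2 + 2·M_3 = 6(Δ_2 - Δ_1) = -18
Natural end conditions: M_0 = M_3 = 0.
Forward elimination and back-substitution give M_0 = 0, M_1 = 17/5, M_2 = -31/10, M_3 = 0.
On [2, 4], g(x) = 0 + 53/30·(x - 2) + 17/10·(x - 2)² - 13/24·(x - 2)³.
With (x - 2) = 3/2: g(7/2) = 1487/320.

4.6469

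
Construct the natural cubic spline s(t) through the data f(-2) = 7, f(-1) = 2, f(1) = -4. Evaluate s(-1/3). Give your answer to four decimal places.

Write m_i for s''(x_i). With h_i = 1, 2 and divided differences Δ_i = -5, -3, the continuity of s' gives the tridiagonal system
  1·m_0 + 6·m_1 + 2·m_2 = 6(Δ_1 - Δ_0) = 12
Natural end conditions: m_0 = m_2 = 0.
Solving the tridiagonal system: m_0 = 0, m_1 = 2, m_2 = 0.
On [-1, 1], s(t) = 2 - 13/3·(t + 1) + 1·(t + 1)² - 1/6·(t + 1)³.
With (t + 1) = 2/3: s(-1/3) = -40/81.

-0.4938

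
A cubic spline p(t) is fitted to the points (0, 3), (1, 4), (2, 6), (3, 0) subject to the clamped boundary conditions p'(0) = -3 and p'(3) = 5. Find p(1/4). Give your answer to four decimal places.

Let m_i = p''(x_i). Step sizes h_i = 1, 1, 1; slopes of the chords Δ_i = (y_(i+1) - y_i)/h_i = 1, 2, -6.
  1·m_0 + 4·m_1 + 1·m_2 = 6(Δ_1 - Δ_0) = 6
  1·m_1 + 4·m_2 + 1·m_3 = 6(Δ_2 - Δ_1) = -48
Clamped end conditions give two more equations: 2h_0·m_0 + h_0·m_1 = 6(Δ_0 - p'(0)) = 24 and h_2·m_2 + 2h_2·m_3 = 6(p'(3) - Δ_2) = 66.
Solving the tridiagonal system: m_0 = 28/3, m_1 = 16/3, m_2 = -74/3, m_3 = 136/3.
On [0, 1], p(t) = 3 - 3·t + 14/3·t² - 2/3·t³.
With t = 1/4: p(1/4) = 81/32.

2.5313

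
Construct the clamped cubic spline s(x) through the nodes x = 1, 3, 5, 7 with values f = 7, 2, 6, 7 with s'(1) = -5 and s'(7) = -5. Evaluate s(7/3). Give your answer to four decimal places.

With σ_i denoting the second derivative at x_i, h_i = 2, 2, 2, and Δ_i = (y_(i+1) − y_i)/h_i = -5/2, 2, 1/2:
  2·σ_0 + 8·σ_1 + 2·σ_2 = 6(Δ_1 - Δ_0) = 27
  2·σ_1 + 8·σ_2 + 2·σ_3 = 6(Δ_2 - Δ_1) = -9
Clamped end conditions give two more equations: 2h_0·σ_0 + h_0·σ_1 = 6(Δ_0 - s'(1)) = 15 and h_2·σ_2 + 2h_2·σ_3 = 6(s'(7) - Δ_2) = -33.
Forward elimination and back-substitution give σ_0 = 12/5, σ_1 = 27/10, σ_2 = 3/10, σ_3 = -42/5.
On [1, 3], s(x) = 7 - 5·(x - 1) + 6/5·(x - 1)² + 1/40·(x - 1)³.
With (x - 1) = 4/3: s(7/3) = 341/135.

2.5259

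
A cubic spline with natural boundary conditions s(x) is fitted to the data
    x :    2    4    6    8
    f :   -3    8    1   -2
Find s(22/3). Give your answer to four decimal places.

Write M_i for s''(x_i). With h_i = 2, 2, 2 and divided differences Δ_i = 11/2, -7/2, -3/2, the continuity of s' gives the tridiagonal system
  2·M_0 + 8·M_1 + 2·M_2 = 6(Δ_1 - Δ_0) = -54
  2·M_1 + 8·M_2 + 2·M_3 = 6(Δ_2 - Δ_1) = 12
Natural end conditions: M_0 = M_3 = 0.
Forward elimination and back-substitution give M_0 = 0, M_1 = -38/5, M_2 = 17/5, M_3 = 0.
On [6, 8], s(x) = 1 - 113/30·(x - 6) + 17/10·(x - 6)² - 17/60·(x - 6)³.
With (x - 6) = 4/3: s(22/3) = -677/405.

-1.6716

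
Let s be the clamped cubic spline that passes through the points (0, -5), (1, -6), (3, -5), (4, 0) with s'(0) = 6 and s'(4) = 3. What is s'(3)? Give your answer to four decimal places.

4.8429

With M_i denoting the second derivative at x_i, h_i = 1, 2, 1, and Δ_i = (y_(i+1) − y_i)/h_i = -1, 1/2, 5:
  1·M_0 + 6·M_1 + 2·M_2 = 6(Δ_1 - Δ_0) = 9
  2·M_1 + 6·M_2 + 1·M_3 = 6(Δ_2 - Δ_1) = 27
Clamped end conditions give two more equations: 2h_0·M_0 + h_0·M_1 = 6(Δ_0 - s'(0)) = -42 and h_2·M_2 + 2h_2·M_3 = 6(s'(4) - Δ_2) = -12.
Hence M_0 = -801/35, M_1 = 132/35, M_2 = 162/35, M_3 = -291/35.
On [3, 4], s'(x) = b_2 + 2c_2·(x - 3) + 3d_2·(x - 3)² with b_2 = Δ_2 - h_2(2M_2 + M_3)/6 = 339/70, c_2 = M_2/2 = 81/35, d_2 = (M_3 - M_2)/(6h_2) = -151/70. So s'(3) = 339/70.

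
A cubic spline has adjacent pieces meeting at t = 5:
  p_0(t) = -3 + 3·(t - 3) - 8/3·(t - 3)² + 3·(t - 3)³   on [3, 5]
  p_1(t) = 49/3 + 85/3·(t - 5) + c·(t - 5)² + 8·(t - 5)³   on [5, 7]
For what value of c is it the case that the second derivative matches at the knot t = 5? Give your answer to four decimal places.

p_0''(t) = -16/3 + 18·(t - 3), so p_0''(5) = 92/3. On the right, p_1''(5) = 2c, so c = 46/3.

15.3333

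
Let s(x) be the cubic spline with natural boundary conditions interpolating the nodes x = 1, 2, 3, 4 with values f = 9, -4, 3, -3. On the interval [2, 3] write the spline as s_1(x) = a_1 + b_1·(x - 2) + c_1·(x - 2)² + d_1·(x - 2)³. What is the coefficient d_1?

-11

Write M_i for s''(x_i). With h_i = 1, 1, 1 and divided differences Δ_i = -13, 7, -6, the continuity of s' gives the tridiagonal system
  1·M_0 + 4·M_1 + 1·M_2 = 6(Δ_1 - Δ_0) = 120
  1·M_1 + 4·M_2 + 1·M_3 = 6(Δ_2 - Δ_1) = -78
Natural end conditions: M_0 = M_3 = 0.
Solving: M_0 = 0, M_1 = 186/5, M_2 = -144/5, M_3 = 0.
On [2, 3], with s_1(x) = a_1 + b_1·(x - 2) + c_1·(x - 2)² + d_1·(x - 2)³: c_1 = M_1/2 = 93/5, d_1 = (M_2 - M_1)/(6h_1) = -11, b_1 = Δ_1 - h_1(2M_1 + M_2)/6 = -3/5.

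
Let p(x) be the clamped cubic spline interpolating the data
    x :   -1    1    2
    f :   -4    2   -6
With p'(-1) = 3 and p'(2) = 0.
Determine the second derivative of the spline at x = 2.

Write M_i for p''(x_i). With h_i = 2, 1 and divided differences Δ_i = 3, -8, the continuity of p' gives the tridiagonal system
  2·M_0 + 6·M_1 + 1·M_2 = 6(Δ_1 - Δ_0) = -66
Clamped end conditions give two more equations: 2h_0·M_0 + h_0·M_1 = 6(Δ_0 - p'(-1)) = 0 and h_1·M_1 + 2h_1·M_2 = 6(p'(2) - Δ_1) = 48.
Hence M_0 = 10, M_1 = -20, M_2 = 34.

34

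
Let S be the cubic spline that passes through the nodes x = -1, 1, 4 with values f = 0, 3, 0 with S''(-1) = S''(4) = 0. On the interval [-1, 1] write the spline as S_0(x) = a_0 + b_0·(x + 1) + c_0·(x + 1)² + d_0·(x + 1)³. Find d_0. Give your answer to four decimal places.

-0.1250

Put M_i = S'' at the i-th knot. Here h = (2, 3) and Δ = (3/2, -1), so the interior equations h_(i-1)·M_(i-1) + 2(h_(i-1)+h_i)·M_i + h_i·M_(i+1) = 6(Δ_i − Δ_(i-1)) read
  2·M_0 + 10·M_1 + 3·M_2 = 6(Δ_1 - Δ_0) = -15
Natural end conditions: M_0 = M_2 = 0.
Solving: M_0 = 0, M_1 = -3/2, M_2 = 0.
On [-1, 1], with S_0(x) = a_0 + b_0·(x + 1) + c_0·(x + 1)² + d_0·(x + 1)³: c_0 = M_0/2 = 0, d_0 = (M_1 - M_0)/(6h_0) = -1/8, b_0 = Δ_0 - h_0(2M_0 + M_1)/6 = 2.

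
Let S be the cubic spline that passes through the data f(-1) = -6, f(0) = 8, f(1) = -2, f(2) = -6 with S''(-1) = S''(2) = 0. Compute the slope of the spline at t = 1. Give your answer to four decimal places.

Let M_i = S''(x_i). Step sizes h_i = 1, 1, 1; slopes of the chords Δ_i = (y_(i+1) - y_i)/h_i = 14, -10, -4.
  1·M_0 + 4·M_1 + 1·M_2 = 6(Δ_1 - Δ_0) = -144
  1·M_1 + 4·M_2 + 1·M_3 = 6(Δ_2 - Δ_1) = 36
Natural end conditions: M_0 = M_3 = 0.
Solving: M_0 = 0, M_1 = -204/5, M_2 = 96/5, M_3 = 0.
On [1, 2], S'(t) = b_2 + 2c_2·(t - 1) + 3d_2·(t - 1)² with b_2 = Δ_2 - h_2(2M_2 + M_3)/6 = -52/5, c_2 = M_2/2 = 48/5, d_2 = (M_3 - M_2)/(6h_2) = -16/5. So S'(1) = -52/5.

-10.4000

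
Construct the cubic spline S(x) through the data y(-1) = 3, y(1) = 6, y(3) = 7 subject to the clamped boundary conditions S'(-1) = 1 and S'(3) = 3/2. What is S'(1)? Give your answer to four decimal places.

0.8750

Let M_i = S''(x_i). Step sizes h_i = 2, 2; slopes of the chords Δ_i = (y_(i+1) - y_i)/h_i = 3/2, 1/2.
  2·M_0 + 8·M_1 + 2·M_2 = 6(Δ_1 - Δ_0) = -6
Clamped end conditions give two more equations: 2h_0·M_0 + h_0·M_1 = 6(Δ_0 - S'(-1)) = 3 and h_1·M_1 + 2h_1·M_2 = 6(S'(3) - Δ_1) = 6.
Solving: M_0 = 13/8, M_1 = -7/4, M_2 = 19/8.
On [1, 3], S'(x) = b_1 + 2c_1·(x - 1) + 3d_1·(x - 1)² with b_1 = Δ_1 - h_1(2M_1 + M_2)/6 = 7/8, c_1 = M_1/2 = -7/8, d_1 = (M_2 - M_1)/(6h_1) = 11/32. So S'(1) = 7/8.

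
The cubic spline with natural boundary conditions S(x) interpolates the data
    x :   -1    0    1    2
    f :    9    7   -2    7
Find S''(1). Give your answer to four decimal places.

Write M_i for S''(x_i). With h_i = 1, 1, 1 and divided differences Δ_i = -2, -9, 9, the continuity of S' gives the tridiagonal system
  1·M_0 + 4·M_1 + 1·M_2 = 6(Δ_1 - Δ_0) = -42
  1·M_1 + 4·M_2 + 1·M_3 = 6(Δ_2 - Δ_1) = 108
Natural end conditions: M_0 = M_3 = 0.
Solving the tridiagonal system: M_0 = 0, M_1 = -92/5, M_2 = 158/5, M_3 = 0.

31.6000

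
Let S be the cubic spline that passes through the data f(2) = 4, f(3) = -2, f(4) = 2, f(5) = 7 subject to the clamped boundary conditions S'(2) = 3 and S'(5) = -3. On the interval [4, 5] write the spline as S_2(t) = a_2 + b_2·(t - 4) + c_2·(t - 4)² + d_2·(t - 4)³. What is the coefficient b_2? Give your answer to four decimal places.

Let M_i = S''(x_i). Step sizes h_i = 1, 1, 1; slopes of the chords Δ_i = (y_(i+1) - y_i)/h_i = -6, 4, 5.
  1·M_0 + 4·M_1 + 1·M_2 = 6(Δ_1 - Δ_0) = 60
  1·M_1 + 4·M_2 + 1·M_3 = 6(Δ_2 - Δ_1) = 6
Clamped end conditions give two more equations: 2h_0·M_0 + h_0·M_1 = 6(Δ_0 - S'(2)) = -54 and h_2·M_2 + 2h_2·M_3 = 6(S'(5) - Δ_2) = -48.
Solving: M_0 = -196/5, M_1 = 122/5, M_2 = 8/5, M_3 = -124/5.
On [4, 5], with S_2(t) = a_2 + b_2·(t - 4) + c_2·(t - 4)² + d_2·(t - 4)³: c_2 = M_2/2 = 4/5, d_2 = (M_3 - M_2)/(6h_2) = -22/5, b_2 = Δ_2 - h_2(2M_2 + M_3)/6 = 43/5.

8.6000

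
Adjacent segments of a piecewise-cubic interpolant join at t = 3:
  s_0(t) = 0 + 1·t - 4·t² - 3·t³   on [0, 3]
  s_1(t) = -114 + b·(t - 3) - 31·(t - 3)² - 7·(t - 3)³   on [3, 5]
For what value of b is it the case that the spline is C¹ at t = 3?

s_0'(t) = 1 - 8·t - 9·t², so s_0'(3) = -104. On the right, s_1'(3) = b, so b = -104.

-104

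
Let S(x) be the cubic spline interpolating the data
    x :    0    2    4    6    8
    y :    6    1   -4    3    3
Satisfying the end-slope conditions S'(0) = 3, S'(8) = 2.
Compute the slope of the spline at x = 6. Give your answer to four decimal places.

With M_i denoting the second derivative at x_i, h_i = 2, 2, 2, 2, and Δ_i = (y_(i+1) − y_i)/h_i = -5/2, -5/2, 7/2, 0:
  2·M_0 + 8·M_1 + 2·M_2 = 6(Δ_1 - Δ_0) = 0
  2·M_1 + 8·M_2 + 2·M_3 = 6(Δ_2 - Δ_1) = 36
  2·M_2 + 8·M_3 + 2·M_4 = 6(Δ_3 - Δ_2) = -21
Clamped end conditions give two more equations: 2h_0·M_0 + h_0·M_1 = 6(Δ_0 - S'(0)) = -33 and h_3·M_3 + 2h_3·M_4 = 6(S'(8) - Δ_3) = 12.
Solving the tridiagonal system: M_0 = -965/112, M_1 = 41/56, M_2 = 91/16, M_3 = -307/56, M_4 = 643/112.
On [6, 8], S'(x) = b_3 + 2c_3·(x - 6) + 3d_3·(x - 6)² with b_3 = Δ_3 - h_3(2M_3 + M_4)/6 = 195/112, c_3 = M_3/2 = -307/112, d_3 = (M_4 - M_3)/(6h_3) = 419/448. So S'(6) = 195/112.

1.7411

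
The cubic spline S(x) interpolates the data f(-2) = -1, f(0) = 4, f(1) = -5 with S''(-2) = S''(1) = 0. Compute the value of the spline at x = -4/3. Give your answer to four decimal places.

2.9383

Write σ_i for S''(x_i). With h_i = 2, 1 and divided differences Δ_i = 5/2, -9, the continuity of S' gives the tridiagonal system
  2·σ_0 + 6·σ_1 + 1·σ_2 = 6(Δ_1 - Δ_0) = -69
Natural end conditions: σ_0 = σ_2 = 0.
Forward elimination and back-substitution give σ_0 = 0, σ_1 = -23/2, σ_2 = 0.
On [-2, 0], S(x) = -1 + 19/3·(x + 2) + 0·(x + 2)² - 23/24·(x + 2)³.
With (x + 2) = 2/3: S(-4/3) = 238/81.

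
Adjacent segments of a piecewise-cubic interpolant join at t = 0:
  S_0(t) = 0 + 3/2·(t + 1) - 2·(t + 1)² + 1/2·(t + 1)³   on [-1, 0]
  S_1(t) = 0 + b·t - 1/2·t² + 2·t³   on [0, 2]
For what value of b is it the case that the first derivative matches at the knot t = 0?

S_0'(t) = 3/2 - 4·(t + 1) + 3/2·(t + 1)², so S_0'(0) = -1. On the right, S_1'(0) = b, so b = -1.

-1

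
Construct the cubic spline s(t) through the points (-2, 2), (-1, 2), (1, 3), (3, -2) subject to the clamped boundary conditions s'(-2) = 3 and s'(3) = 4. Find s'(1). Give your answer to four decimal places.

With M_i denoting the second derivative at x_i, h_i = 1, 2, 2, and Δ_i = (y_(i+1) − y_i)/h_i = 0, 1/2, -5/2:
  1·M_0 + 6·M_1 + 2·M_2 = 6(Δ_1 - Δ_0) = 3
  2·M_1 + 8·M_2 + 2·M_3 = 6(Δ_2 - Δ_1) = -18
Clamped end conditions give two more equations: 2h_0·M_0 + h_0·M_1 = 6(Δ_0 - s'(-2)) = -18 and h_2·M_2 + 2h_2·M_3 = 6(s'(3) - Δ_2) = 39.
Forward elimination and back-substitution give M_0 = -260/23, M_1 = 106/23, M_2 = -307/46, M_3 = 301/23.
On [1, 3], s'(t) = b_2 + 2c_2·(t - 1) + 3d_2·(t - 1)² with b_2 = Δ_2 - h_2(2M_2 + M_3)/6 = -111/46, c_2 = M_2/2 = -307/92, d_2 = (M_3 - M_2)/(6h_2) = 303/184. So s'(1) = -111/46.

-2.4130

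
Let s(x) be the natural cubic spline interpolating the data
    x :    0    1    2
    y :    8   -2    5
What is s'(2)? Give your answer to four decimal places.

Write σ_i for s''(x_i). With h_i = 1, 1 and divided differences Δ_i = -10, 7, the continuity of s' gives the tridiagonal system
  1·σ_0 + 4·σ_1 + 1·σ_2 = 6(Δ_1 - Δ_0) = 102
Natural end conditions: σ_0 = σ_2 = 0.
Solving: σ_0 = 0, σ_1 = 51/2, σ_2 = 0.
On [1, 2], s'(x) = b_1 + 2c_1·(x - 1) + 3d_1·(x - 1)² with b_1 = Δ_1 - h_1(2σ_1 + σ_2)/6 = -3/2, c_1 = σ_1/2 = 51/4, d_1 = (σ_2 - σ_1)/(6h_1) = -17/4. So s'(2) = 45/4.

11.2500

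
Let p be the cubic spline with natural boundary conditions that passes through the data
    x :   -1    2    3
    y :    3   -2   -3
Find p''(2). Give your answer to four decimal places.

0.5000

With σ_i denoting the second derivative at x_i, h_i = 3, 1, and Δ_i = (y_(i+1) − y_i)/h_i = -5/3, -1:
  3·σ_0 + 8·σ_1 + 1·σ_2 = 6(Δ_1 - Δ_0) = 4
Natural end conditions: σ_0 = σ_2 = 0.
Forward elimination and back-substitution give σ_0 = 0, σ_1 = 1/2, σ_2 = 0.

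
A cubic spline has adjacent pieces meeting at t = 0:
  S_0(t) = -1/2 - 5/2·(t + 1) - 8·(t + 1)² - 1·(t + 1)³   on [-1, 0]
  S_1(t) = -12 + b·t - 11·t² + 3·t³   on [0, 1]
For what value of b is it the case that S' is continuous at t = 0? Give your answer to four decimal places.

S_0'(t) = -5/2 - 16·(t + 1) - 3·(t + 1)², so S_0'(0) = -43/2. On the right, S_1'(0) = b, so b = -43/2.

-21.5000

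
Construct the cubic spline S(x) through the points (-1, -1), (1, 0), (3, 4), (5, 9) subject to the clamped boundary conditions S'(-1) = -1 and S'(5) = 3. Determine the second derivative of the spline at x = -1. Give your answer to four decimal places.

Write M_i for S''(x_i). With h_i = 2, 2, 2 and divided differences Δ_i = 1/2, 2, 5/2, the continuity of S' gives the tridiagonal system
  2·M_0 + 8·M_1 + 2·M_2 = 6(Δ_1 - Δ_0) = 9
  2·M_1 + 8·M_2 + 2·M_3 = 6(Δ_2 - Δ_1) = 3
Clamped end conditions give two more equations: 2h_0·M_0 + h_0·M_1 = 6(Δ_0 - S'(-1)) = 9 and h_2·M_2 + 2h_2·M_3 = 6(S'(5) - Δ_2) = 3.
Forward elimination and back-substitution give M_0 = 29/15, M_1 = 19/30, M_2 = 1/30, M_3 = 11/15.

1.9333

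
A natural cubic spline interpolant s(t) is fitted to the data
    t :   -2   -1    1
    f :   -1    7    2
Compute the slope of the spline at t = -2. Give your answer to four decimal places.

9.7500

With σ_i denoting the second derivative at x_i, h_i = 1, 2, and Δ_i = (y_(i+1) − y_i)/h_i = 8, -5/2:
  1·σ_0 + 6·σ_1 + 2·σ_2 = 6(Δ_1 - Δ_0) = -63
Natural end conditions: σ_0 = σ_2 = 0.
Solving: σ_0 = 0, σ_1 = -21/2, σ_2 = 0.
On [-2, -1], s'(t) = b_0 + 2c_0·(t + 2) + 3d_0·(t + 2)² with b_0 = Δ_0 - h_0(2σ_0 + σ_1)/6 = 39/4, c_0 = σ_0/2 = 0, d_0 = (σ_1 - σ_0)/(6h_0) = -7/4. So s'(-2) = 39/4.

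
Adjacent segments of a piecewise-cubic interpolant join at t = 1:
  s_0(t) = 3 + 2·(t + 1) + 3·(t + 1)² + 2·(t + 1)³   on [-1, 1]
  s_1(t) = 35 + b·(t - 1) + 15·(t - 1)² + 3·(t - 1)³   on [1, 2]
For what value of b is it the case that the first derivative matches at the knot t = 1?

38

s_0'(t) = 2 + 6·(t + 1) + 6·(t + 1)², so s_0'(1) = 38. On the right, s_1'(1) = b, so b = 38.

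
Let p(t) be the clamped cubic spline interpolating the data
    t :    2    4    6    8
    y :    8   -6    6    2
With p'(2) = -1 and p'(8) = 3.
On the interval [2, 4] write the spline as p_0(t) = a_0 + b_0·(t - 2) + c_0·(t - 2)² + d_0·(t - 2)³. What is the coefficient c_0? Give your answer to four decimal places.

-8.9333

Let M_i = p''(x_i). Step sizes h_i = 2, 2, 2; slopes of the chords Δ_i = (y_(i+1) - y_i)/h_i = -7, 6, -2.
  2·M_0 + 8·M_1 + 2·M_2 = 6(Δ_1 - Δ_0) = 78
  2·M_1 + 8·M_2 + 2·M_3 = 6(Δ_2 - Δ_1) = -48
Clamped end conditions give two more equations: 2h_0·M_0 + h_0·M_1 = 6(Δ_0 - p'(2)) = -36 and h_2·M_2 + 2h_2·M_3 = 6(p'(8) - Δ_2) = 30.
Solving: M_0 = -268/15, M_1 = 266/15, M_2 = -211/15, M_3 = 218/15.
On [2, 4], with p_0(t) = a_0 + b_0·(t - 2) + c_0·(t - 2)² + d_0·(t - 2)³: c_0 = M_0/2 = -134/15, d_0 = (M_1 - M_0)/(6h_0) = 89/30, b_0 = Δ_0 - h_0(2M_0 + M_1)/6 = -1.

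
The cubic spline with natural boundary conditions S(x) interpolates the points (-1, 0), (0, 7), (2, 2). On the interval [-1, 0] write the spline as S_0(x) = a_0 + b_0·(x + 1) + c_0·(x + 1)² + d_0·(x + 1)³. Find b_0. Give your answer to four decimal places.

Write M_i for S''(x_i). With h_i = 1, 2 and divided differences Δ_i = 7, -5/2, the continuity of S' gives the tridiagonal system
  1·M_0 + 6·M_1 + 2·M_2 = 6(Δ_1 - Δ_0) = -57
Natural end conditions: M_0 = M_2 = 0.
Solving the tridiagonal system: M_0 = 0, M_1 = -19/2, M_2 = 0.
On [-1, 0], with S_0(x) = a_0 + b_0·(x + 1) + c_0·(x + 1)² + d_0·(x + 1)³: c_0 = M_0/2 = 0, d_0 = (M_1 - M_0)/(6h_0) = -19/12, b_0 = Δ_0 - h_0(2M_0 + M_1)/6 = 103/12.

8.5833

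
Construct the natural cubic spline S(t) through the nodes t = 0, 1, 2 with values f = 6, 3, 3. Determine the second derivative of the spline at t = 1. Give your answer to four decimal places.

4.5000

Put M_i = S'' at the i-th knot. Here h = (1, 1) and Δ = (-3, 0), so the interior equations h_(i-1)·M_(i-1) + 2(h_(i-1)+h_i)·M_i + h_i·M_(i+1) = 6(Δ_i − Δ_(i-1)) read
  1·M_0 + 4·M_1 + 1·M_2 = 6(Δ_1 - Δ_0) = 18
Natural end conditions: M_0 = M_2 = 0.
Forward elimination and back-substitution give M_0 = 0, M_1 = 9/2, M_2 = 0.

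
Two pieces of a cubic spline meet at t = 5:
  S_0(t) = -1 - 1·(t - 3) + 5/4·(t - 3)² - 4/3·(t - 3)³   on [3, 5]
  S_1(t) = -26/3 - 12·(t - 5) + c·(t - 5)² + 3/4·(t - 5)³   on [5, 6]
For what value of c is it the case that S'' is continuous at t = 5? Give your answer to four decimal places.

-6.7500

S_0''(t) = 5/2 - 8·(t - 3), so S_0''(5) = -27/2. On the right, S_1''(5) = 2c, so c = -27/4.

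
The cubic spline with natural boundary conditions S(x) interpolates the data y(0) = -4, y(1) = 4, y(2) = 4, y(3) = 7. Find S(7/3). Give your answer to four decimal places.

With M_i denoting the second derivative at x_i, h_i = 1, 1, 1, and Δ_i = (y_(i+1) − y_i)/h_i = 8, 0, 3:
  1·M_0 + 4·M_1 + 1·M_2 = 6(Δ_1 - Δ_0) = -48
  1·M_1 + 4·M_2 + 1·M_3 = 6(Δ_2 - Δ_1) = 18
Natural end conditions: M_0 = M_3 = 0.
Solving the tridiagonal system: M_0 = 0, M_1 = -14, M_2 = 8, M_3 = 0.
On [2, 3], S(x) = 4 + 1/3·(x - 2) + 4·(x - 2)² - 4/3·(x - 2)³.
With (x - 2) = 1/3: S(7/3) = 365/81.

4.5062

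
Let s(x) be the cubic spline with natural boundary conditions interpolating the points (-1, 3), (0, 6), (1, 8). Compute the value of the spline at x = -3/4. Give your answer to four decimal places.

3.8086

With M_i denoting the second derivative at x_i, h_i = 1, 1, and Δ_i = (y_(i+1) − y_i)/h_i = 3, 2:
  1·M_0 + 4·M_1 + 1·M_2 = 6(Δ_1 - Δ_0) = -6
Natural end conditions: M_0 = M_2 = 0.
Forward elimination and back-substitution give M_0 = 0, M_1 = -3/2, M_2 = 0.
On [-1, 0], s(x) = 3 + 13/4·(x + 1) + 0·(x + 1)² - 1/4·(x + 1)³.
With (x + 1) = 1/4: s(-3/4) = 975/256.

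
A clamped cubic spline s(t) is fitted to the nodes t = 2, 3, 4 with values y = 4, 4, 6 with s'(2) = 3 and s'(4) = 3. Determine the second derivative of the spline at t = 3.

Put σ_i = s'' at the i-th knot. Here h = (1, 1) and Δ = (0, 2), so the interior equations h_(i-1)·σ_(i-1) + 2(h_(i-1)+h_i)·σ_i + h_i·σ_(i+1) = 6(Δ_i − Δ_(i-1)) read
  1·σ_0 + 4·σ_1 + 1·σ_2 = 6(Δ_1 - Δ_0) = 12
Clamped end conditions give two more equations: 2h_0·σ_0 + h_0·σ_1 = 6(Δ_0 - s'(2)) = -18 and h_1·σ_1 + 2h_1·σ_2 = 6(s'(4) - Δ_1) = 6.
Solving the tridiagonal system: σ_0 = -12, σ_1 = 6, σ_2 = 0.

6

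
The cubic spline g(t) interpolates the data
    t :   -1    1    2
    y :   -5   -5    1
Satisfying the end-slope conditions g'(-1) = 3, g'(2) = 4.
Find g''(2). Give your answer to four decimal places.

Put M_i = g'' at the i-th knot. Here h = (2, 1) and Δ = (0, 6), so the interior equations h_(i-1)·M_(i-1) + 2(h_(i-1)+h_i)·M_i + h_i·M_(i+1) = 6(Δ_i − Δ_(i-1)) read
  2·M_0 + 6·M_1 + 1·M_2 = 6(Δ_1 - Δ_0) = 36
Clamped end conditions give two more equations: 2h_0·M_0 + h_0·M_1 = 6(Δ_0 - g'(-1)) = -18 and h_1·M_1 + 2h_1·M_2 = 6(g'(2) - Δ_1) = -12.
Hence M_0 = -61/6, M_1 = 34/3, M_2 = -35/3.

-11.6667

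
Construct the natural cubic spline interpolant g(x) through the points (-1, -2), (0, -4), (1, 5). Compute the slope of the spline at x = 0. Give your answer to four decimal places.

Let M_i = g''(x_i). Step sizes h_i = 1, 1; slopes of the chords Δ_i = (y_(i+1) - y_i)/h_i = -2, 9.
  1·M_0 + 4·M_1 + 1·M_2 = 6(Δ_1 - Δ_0) = 66
Natural end conditions: M_0 = M_2 = 0.
Forward elimination and back-substitution give M_0 = 0, M_1 = 33/2, M_2 = 0.
On [0, 1], g'(x) = b_1 + 2c_1·x + 3d_1·x² with b_1 = Δ_1 - h_1(2M_1 + M_2)/6 = 7/2, c_1 = M_1/2 = 33/4, d_1 = (M_2 - M_1)/(6h_1) = -11/4. So g'(0) = 7/2.

3.5000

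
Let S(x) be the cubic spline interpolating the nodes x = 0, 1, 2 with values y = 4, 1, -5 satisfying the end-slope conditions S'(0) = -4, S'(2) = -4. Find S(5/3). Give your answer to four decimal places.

Let M_i = S''(x_i). Step sizes h_i = 1, 1; slopes of the chords Δ_i = (y_(i+1) - y_i)/h_i = -3, -6.
  1·M_0 + 4·M_1 + 1·M_2 = 6(Δ_1 - Δ_0) = -18
Clamped end conditions give two more equations: 2h_0·M_0 + h_0·M_1 = 6(Δ_0 - S'(0)) = 6 and h_1·M_1 + 2h_1·M_2 = 6(S'(2) - Δ_1) = 12.
Hence M_0 = 15/2, M_1 = -9, M_2 = 21/2.
On [1, 2], S(x) = 1 - 19/4·(x - 1) - 9/2·(x - 1)² + 13/4·(x - 1)³.
With (x - 1) = 2/3: S(5/3) = -173/54.

-3.2037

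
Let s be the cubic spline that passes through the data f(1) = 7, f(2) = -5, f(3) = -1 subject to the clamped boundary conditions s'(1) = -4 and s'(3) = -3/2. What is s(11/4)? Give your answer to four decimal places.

Let M_i = s''(x_i). Step sizes h_i = 1, 1; slopes of the chords Δ_i = (y_(i+1) - y_i)/h_i = -12, 4.
  1·M_0 + 4·M_1 + 1·M_2 = 6(Δ_1 - Δ_0) = 96
Clamped end conditions give two more equations: 2h_0·M_0 + h_0·M_1 = 6(Δ_0 - s'(1)) = -48 and h_1·M_1 + 2h_1·M_2 = 6(s'(3) - Δ_1) = -33.
Hence M_0 = -187/4, M_1 = 91/2, M_2 = -157/4.
On [2, 3], s(t) = -5 - 37/8·(t - 2) + 91/4·(t - 2)² - 113/8·(t - 2)³.
With (t - 2) = 3/4: s(11/4) = -835/512.

-1.6309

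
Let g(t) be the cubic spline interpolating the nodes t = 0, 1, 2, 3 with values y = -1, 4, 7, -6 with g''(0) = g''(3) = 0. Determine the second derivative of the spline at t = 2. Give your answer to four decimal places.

-24.8000

Let σ_i = g''(x_i). Step sizes h_i = 1, 1, 1; slopes of the chords Δ_i = (y_(i+1) - y_i)/h_i = 5, 3, -13.
  1·σ_0 + 4·σ_1 + 1·σ_2 = 6(Δ_1 - Δ_0) = -12
  1·σ_1 + 4·σ_2 + 1·σ_3 = 6(Δ_2 - Δ_1) = -96
Natural end conditions: σ_0 = σ_3 = 0.
Solving the tridiagonal system: σ_0 = 0, σ_1 = 16/5, σ_2 = -124/5, σ_3 = 0.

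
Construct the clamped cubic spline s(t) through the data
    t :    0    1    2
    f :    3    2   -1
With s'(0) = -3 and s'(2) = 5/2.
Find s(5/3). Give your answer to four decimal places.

With σ_i denoting the second derivative at x_i, h_i = 1, 1, and Δ_i = (y_(i+1) − y_i)/h_i = -1, -3:
  1·σ_0 + 4·σ_1 + 1·σ_2 = 6(Δ_1 - Δ_0) = -12
Clamped end conditions give two more equations: 2h_0·σ_0 + h_0·σ_1 = 6(Δ_0 - s'(0)) = 12 and h_1·σ_1 + 2h_1·σ_2 = 6(s'(2) - Δ_1) = 33.
Forward elimination and back-substitution give σ_0 = 47/4, σ_1 = -23/2, σ_2 = 89/4.
On [1, 2], s(t) = 2 - 23/8·(t - 1) - 23/4·(t - 1)² + 45/8·(t - 1)³.
With (t - 1) = 2/3: s(5/3) = -29/36.

-0.8056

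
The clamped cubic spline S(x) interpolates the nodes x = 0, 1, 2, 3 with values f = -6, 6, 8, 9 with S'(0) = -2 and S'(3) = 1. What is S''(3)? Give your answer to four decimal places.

-3.6000

With m_i denoting the second derivative at x_i, h_i = 1, 1, 1, and Δ_i = (y_(i+1) − y_i)/h_i = 12, 2, 1:
  1·m_0 + 4·m_1 + 1·m_2 = 6(Δ_1 - Δ_0) = -60
  1·m_1 + 4·m_2 + 1·m_3 = 6(Δ_2 - Δ_1) = -6
Clamped end conditions give two more equations: 2h_0·m_0 + h_0·m_1 = 6(Δ_0 - S'(0)) = 84 and h_2·m_2 + 2h_2·m_3 = 6(S'(3) - Δ_2) = 0.
Solving: m_0 = 288/5, m_1 = -156/5, m_2 = 36/5, m_3 = -18/5.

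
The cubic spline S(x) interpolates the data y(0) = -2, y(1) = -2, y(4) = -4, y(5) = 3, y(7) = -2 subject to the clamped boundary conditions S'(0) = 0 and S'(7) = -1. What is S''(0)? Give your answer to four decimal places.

2.0818

Let M_i = S''(x_i). Step sizes h_i = 1, 3, 1, 2; slopes of the chords Δ_i = (y_(i+1) - y_i)/h_i = 0, -2/3, 7, -5/2.
  1·M_0 + 8·M_1 + 3·M_2 = 6(Δ_1 - Δ_0) = -4
  3·M_1 + 8·M_2 + 1·M_3 = 6(Δ_2 - Δ_1) = 46
  1·M_2 + 6·M_3 + 2·M_4 = 6(Δ_3 - Δ_2) = -57
Clamped end conditions give two more equations: 2h_0·M_0 + h_0·M_1 = 6(Δ_0 - S'(0)) = 0 and h_3·M_3 + 2h_3·M_4 = 6(S'(7) - Δ_3) = 9.
Hence M_0 = 229/110, M_1 = -229/55, M_2 = 599/66, M_3 = -2329/165, M_4 = 6143/660.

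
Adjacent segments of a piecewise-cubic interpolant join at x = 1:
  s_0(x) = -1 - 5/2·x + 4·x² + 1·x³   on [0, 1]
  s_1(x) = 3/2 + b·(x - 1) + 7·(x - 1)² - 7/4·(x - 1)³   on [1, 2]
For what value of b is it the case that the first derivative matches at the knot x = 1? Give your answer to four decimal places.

s_0'(x) = -5/2 + 8·x + 3·x², so s_0'(1) = 17/2. On the right, s_1'(1) = b, so b = 17/2.

8.5000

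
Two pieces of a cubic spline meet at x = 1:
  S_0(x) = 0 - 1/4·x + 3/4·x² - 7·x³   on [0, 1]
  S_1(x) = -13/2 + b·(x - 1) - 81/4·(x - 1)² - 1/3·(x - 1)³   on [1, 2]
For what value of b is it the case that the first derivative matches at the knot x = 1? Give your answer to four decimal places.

-19.7500

S_0'(x) = -1/4 + 3/2·x - 21·x², so S_0'(1) = -79/4. On the right, S_1'(1) = b, so b = -79/4.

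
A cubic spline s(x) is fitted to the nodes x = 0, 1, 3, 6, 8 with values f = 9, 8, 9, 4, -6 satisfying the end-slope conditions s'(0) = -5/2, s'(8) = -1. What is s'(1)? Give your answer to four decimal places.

Put m_i = s'' at the i-th knot. Here h = (1, 2, 3, 2) and Δ = (-1, 1/2, -5/3, -5), so the interior equations h_(i-1)·m_(i-1) + 2(h_(i-1)+h_i)·m_i + h_i·m_(i+1) = 6(Δ_i − Δ_(i-1)) read
  1·m_0 + 6·m_1 + 2·m_2 = 6(Δ_1 - Δ_0) = 9
  2·m_1 + 10·m_2 + 3·m_3 = 6(Δ_2 - Δ_1) = -13
  3·m_2 + 10·m_3 + 2·m_4 = 6(Δ_3 - Δ_2) = -20
Clamped end conditions give two more equations: 2h_0·m_0 + h_0·m_1 = 6(Δ_0 - s'(0)) = 9 and h_3·m_3 + 2h_3·m_4 = 6(s'(8) - Δ_3) = 24.
Hence m_0 = 1093/273, m_1 = 271/273, m_2 = -131/273, m_3 = -309/91, m_4 = 1401/182.
On [1, 3], s'(x) = b_1 + 2c_1·(x - 1) + 3d_1·(x - 1)² with b_1 = Δ_1 - h_1(2m_1 + m_2)/6 = -1/546, c_1 = m_1/2 = 271/546, d_1 = (m_2 - m_1)/(6h_1) = -67/546. So s'(1) = -1/546.

-0.0018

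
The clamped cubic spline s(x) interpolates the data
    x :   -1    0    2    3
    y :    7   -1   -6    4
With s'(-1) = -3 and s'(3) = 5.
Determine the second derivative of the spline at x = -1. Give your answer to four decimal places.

Write M_i for s''(x_i). With h_i = 1, 2, 1 and divided differences Δ_i = -8, -5/2, 10, the continuity of s' gives the tridiagonal system
  1·M_0 + 6·M_1 + 2·M_2 = 6(Δ_1 - Δ_0) = 33
  2·M_1 + 6·M_2 + 1·M_3 = 6(Δ_2 - Δ_1) = 75
Clamped end conditions give two more equations: 2h_0·M_0 + h_0·M_1 = 6(Δ_0 - s'(-1)) = -30 and h_2·M_2 + 2h_2·M_3 = 6(s'(3) - Δ_2) = -30.
Forward elimination and back-substitution give M_0 = -83/5, M_1 = 16/5, M_2 = 76/5, M_3 = -113/5.

-16.6000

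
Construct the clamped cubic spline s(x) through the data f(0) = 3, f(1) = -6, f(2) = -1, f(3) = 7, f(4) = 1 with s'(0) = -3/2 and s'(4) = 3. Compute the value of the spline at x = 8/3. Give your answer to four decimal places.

Put M_i = s'' at the i-th knot. Here h = (1, 1, 1, 1) and Δ = (-9, 5, 8, -6), so the interior equations h_(i-1)·M_(i-1) + 2(h_(i-1)+h_i)·M_i + h_i·M_(i+1) = 6(Δ_i − Δ_(i-1)) read
  1·M_0 + 4·M_1 + 1·M_2 = 6(Δ_1 - Δ_0) = 84
  1·M_1 + 4·M_2 + 1·M_3 = 6(Δ_2 - Δ_1) = 18
  1·M_2 + 4·M_3 + 1·M_4 = 6(Δ_3 - Δ_2) = -84
Clamped end conditions give two more equations: 2h_0·M_0 + h_0·M_1 = 6(Δ_0 - s'(0)) = -45 and h_3·M_3 + 2h_3·M_4 = 6(s'(4) - Δ_3) = 54.
Forward elimination and back-substitution give M_0 = -2067/56, M_1 = 807/28, M_2 = 45/8, M_3 = -933/28, M_4 = 2445/56.
On [2, 3], s(x) = -1 + 327/28·(x - 2) + 45/16·(x - 2)² - 727/112·(x - 2)³.
With (x - 2) = 2/3: s(8/3) = 4621/756.

6.1124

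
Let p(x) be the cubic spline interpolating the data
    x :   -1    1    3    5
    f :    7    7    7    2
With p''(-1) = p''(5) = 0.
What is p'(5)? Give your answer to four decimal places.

-3.1667

With M_i denoting the second derivative at x_i, h_i = 2, 2, 2, and Δ_i = (y_(i+1) − y_i)/h_i = 0, 0, -5/2:
  2·M_0 + 8·M_1 + 2·M_2 = 6(Δ_1 - Δ_0) = 0
  2·M_1 + 8·M_2 + 2·M_3 = 6(Δ_2 - Δ_1) = -15
Natural end conditions: M_0 = M_3 = 0.
Forward elimination and back-substitution give M_0 = 0, M_1 = 1/2, M_2 = -2, M_3 = 0.
On [3, 5], p'(x) = b_2 + 2c_2·(x - 3) + 3d_2·(x - 3)² with b_2 = Δ_2 - h_2(2M_2 + M_3)/6 = -7/6, c_2 = M_2/2 = -1, d_2 = (M_3 - M_2)/(6h_2) = 1/6. So p'(5) = -19/6.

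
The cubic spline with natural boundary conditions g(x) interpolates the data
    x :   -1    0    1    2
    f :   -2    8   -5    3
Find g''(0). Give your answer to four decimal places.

-45.2000

Let m_i = g''(x_i). Step sizes h_i = 1, 1, 1; slopes of the chords Δ_i = (y_(i+1) - y_i)/h_i = 10, -13, 8.
  1·m_0 + 4·m_1 + 1·m_2 = 6(Δ_1 - Δ_0) = -138
  1·m_1 + 4·m_2 + 1·m_3 = 6(Δ_2 - Δ_1) = 126
Natural end conditions: m_0 = m_3 = 0.
Forward elimination and back-substitution give m_0 = 0, m_1 = -226/5, m_2 = 214/5, m_3 = 0.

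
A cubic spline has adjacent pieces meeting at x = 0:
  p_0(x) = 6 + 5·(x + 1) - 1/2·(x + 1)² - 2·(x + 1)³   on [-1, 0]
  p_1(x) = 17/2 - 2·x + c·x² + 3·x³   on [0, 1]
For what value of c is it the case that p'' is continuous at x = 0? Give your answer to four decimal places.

-6.5000

p_0''(x) = -1 - 12·(x + 1), so p_0''(0) = -13. On the right, p_1''(0) = 2c, so c = -13/2.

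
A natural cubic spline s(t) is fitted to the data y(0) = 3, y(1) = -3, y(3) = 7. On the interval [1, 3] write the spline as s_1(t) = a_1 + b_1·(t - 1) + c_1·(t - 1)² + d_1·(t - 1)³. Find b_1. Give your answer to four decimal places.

-2.3333

Put M_i = s'' at the i-th knot. Here h = (1, 2) and Δ = (-6, 5), so the interior equations h_(i-1)·M_(i-1) + 2(h_(i-1)+h_i)·M_i + h_i·M_(i+1) = 6(Δ_i − Δ_(i-1)) read
  1·M_0 + 6·M_1 + 2·M_2 = 6(Δ_1 - Δ_0) = 66
Natural end conditions: M_0 = M_2 = 0.
Solving: M_0 = 0, M_1 = 11, M_2 = 0.
On [1, 3], with s_1(t) = a_1 + b_1·(t - 1) + c_1·(t - 1)² + d_1·(t - 1)³: c_1 = M_1/2 = 11/2, d_1 = (M_2 - M_1)/(6h_1) = -11/12, b_1 = Δ_1 - h_1(2M_1 + M_2)/6 = -7/3.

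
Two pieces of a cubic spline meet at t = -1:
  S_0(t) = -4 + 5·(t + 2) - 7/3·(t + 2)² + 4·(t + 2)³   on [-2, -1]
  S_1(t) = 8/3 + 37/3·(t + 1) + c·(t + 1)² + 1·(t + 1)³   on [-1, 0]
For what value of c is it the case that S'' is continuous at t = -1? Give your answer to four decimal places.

S_0''(t) = -14/3 + 24·(t + 2), so S_0''(-1) = 58/3. On the right, S_1''(-1) = 2c, so c = 29/3.

9.6667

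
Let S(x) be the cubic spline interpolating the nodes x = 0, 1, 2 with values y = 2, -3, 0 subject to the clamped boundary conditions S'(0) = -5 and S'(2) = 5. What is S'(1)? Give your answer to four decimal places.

Put M_i = S'' at the i-th knot. Here h = (1, 1) and Δ = (-5, 3), so the interior equations h_(i-1)·M_(i-1) + 2(h_(i-1)+h_i)·M_i + h_i·M_(i+1) = 6(Δ_i − Δ_(i-1)) read
  1·M_0 + 4·M_1 + 1·M_2 = 6(Δ_1 - Δ_0) = 48
Clamped end conditions give two more equations: 2h_0·M_0 + h_0·M_1 = 6(Δ_0 - S'(0)) = 0 and h_1·M_1 + 2h_1·M_2 = 6(S'(2) - Δ_1) = 12.
Solving: M_0 = -7, M_1 = 14, M_2 = -1.
On [1, 2], S'(x) = b_1 + 2c_1·(x - 1) + 3d_1·(x - 1)² with b_1 = Δ_1 - h_1(2M_1 + M_2)/6 = -3/2, c_1 = M_1/2 = 7, d_1 = (M_2 - M_1)/(6h_1) = -5/2. So S'(1) = -3/2.

-1.5000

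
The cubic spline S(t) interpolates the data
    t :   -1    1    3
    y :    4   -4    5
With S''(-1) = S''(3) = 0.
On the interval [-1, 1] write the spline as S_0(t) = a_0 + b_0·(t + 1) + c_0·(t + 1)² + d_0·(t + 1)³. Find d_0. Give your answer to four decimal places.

Write M_i for S''(x_i). With h_i = 2, 2 and divided differences Δ_i = -4, 9/2, the continuity of S' gives the tridiagonal system
  2·M_0 + 8·M_1 + 2·M_2 = 6(Δ_1 - Δ_0) = 51
Natural end conditions: M_0 = M_2 = 0.
Solving: M_0 = 0, M_1 = 51/8, M_2 = 0.
On [-1, 1], with S_0(t) = a_0 + b_0·(t + 1) + c_0·(t + 1)² + d_0·(t + 1)³: c_0 = M_0/2 = 0, d_0 = (M_1 - M_0)/(6h_0) = 17/32, b_0 = Δ_0 - h_0(2M_0 + M_1)/6 = -49/8.

0.5313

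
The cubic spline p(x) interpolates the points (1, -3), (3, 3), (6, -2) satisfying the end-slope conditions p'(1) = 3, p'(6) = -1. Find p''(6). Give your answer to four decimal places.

2.6667

With m_i denoting the second derivative at x_i, h_i = 2, 3, and Δ_i = (y_(i+1) − y_i)/h_i = 3, -5/3:
  2·m_0 + 10·m_1 + 3·m_2 = 6(Δ_1 - Δ_0) = -28
Clamped end conditions give two more equations: 2h_0·m_0 + h_0·m_1 = 6(Δ_0 - p'(1)) = 0 and h_1·m_1 + 2h_1·m_2 = 6(p'(6) - Δ_1) = 4.
Solving the tridiagonal system: m_0 = 2, m_1 = -4, m_2 = 8/3.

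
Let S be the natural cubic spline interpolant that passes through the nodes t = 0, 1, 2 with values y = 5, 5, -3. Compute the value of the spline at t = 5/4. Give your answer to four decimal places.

3.6563

With σ_i denoting the second derivative at x_i, h_i = 1, 1, and Δ_i = (y_(i+1) − y_i)/h_i = 0, -8:
  1·σ_0 + 4·σ_1 + 1·σ_2 = 6(Δ_1 - Δ_0) = -48
Natural end conditions: σ_0 = σ_2 = 0.
Solving: σ_0 = 0, σ_1 = -12, σ_2 = 0.
On [1, 2], S(t) = 5 - 4·(t - 1) - 6·(t - 1)² + 2·(t - 1)³.
With (t - 1) = 1/4: S(5/4) = 117/32.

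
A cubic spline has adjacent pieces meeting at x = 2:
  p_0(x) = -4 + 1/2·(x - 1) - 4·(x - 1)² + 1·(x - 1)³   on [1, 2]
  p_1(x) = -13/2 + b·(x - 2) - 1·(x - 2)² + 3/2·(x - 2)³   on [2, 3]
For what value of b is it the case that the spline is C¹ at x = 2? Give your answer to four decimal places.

-4.5000

p_0'(x) = 1/2 - 8·(x - 1) + 3·(x - 1)², so p_0'(2) = -9/2. On the right, p_1'(2) = b, so b = -9/2.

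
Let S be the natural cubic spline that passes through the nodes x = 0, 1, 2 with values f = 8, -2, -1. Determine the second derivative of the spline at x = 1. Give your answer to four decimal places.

Put M_i = S'' at the i-th knot. Here h = (1, 1) and Δ = (-10, 1), so the interior equations h_(i-1)·M_(i-1) + 2(h_(i-1)+h_i)·M_i + h_i·M_(i+1) = 6(Δ_i − Δ_(i-1)) read
  1·M_0 + 4·M_1 + 1·M_2 = 6(Δ_1 - Δ_0) = 66
Natural end conditions: M_0 = M_2 = 0.
Hence M_0 = 0, M_1 = 33/2, M_2 = 0.

16.5000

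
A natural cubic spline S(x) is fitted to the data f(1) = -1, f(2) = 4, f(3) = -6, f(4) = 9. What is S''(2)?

Let σ_i = S''(x_i). Step sizes h_i = 1, 1, 1; slopes of the chords Δ_i = (y_(i+1) - y_i)/h_i = 5, -10, 15.
  1·σ_0 + 4·σ_1 + 1·σ_2 = 6(Δ_1 - Δ_0) = -90
  1·σ_1 + 4·σ_2 + 1·σ_3 = 6(Δ_2 - Δ_1) = 150
Natural end conditions: σ_0 = σ_3 = 0.
Solving the tridiagonal system: σ_0 = 0, σ_1 = -34, σ_2 = 46, σ_3 = 0.

-34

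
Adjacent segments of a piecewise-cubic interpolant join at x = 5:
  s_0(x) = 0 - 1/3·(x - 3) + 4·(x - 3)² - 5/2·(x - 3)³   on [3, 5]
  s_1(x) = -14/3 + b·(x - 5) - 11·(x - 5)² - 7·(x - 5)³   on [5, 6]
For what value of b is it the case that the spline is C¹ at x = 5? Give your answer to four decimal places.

-14.3333

s_0'(x) = -1/3 + 8·(x - 3) - 15/2·(x - 3)², so s_0'(5) = -43/3. On the right, s_1'(5) = b, so b = -43/3.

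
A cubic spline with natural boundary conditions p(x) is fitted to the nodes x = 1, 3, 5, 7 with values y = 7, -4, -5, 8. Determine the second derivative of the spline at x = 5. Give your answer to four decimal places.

Let M_i = p''(x_i). Step sizes h_i = 2, 2, 2; slopes of the chords Δ_i = (y_(i+1) - y_i)/h_i = -11/2, -1/2, 13/2.
  2·M_0 + 8·M_1 + 2·M_2 = 6(Δ_1 - Δ_0) = 30
  2·M_1 + 8·M_2 + 2·M_3 = 6(Δ_2 - Δ_1) = 42
Natural end conditions: M_0 = M_3 = 0.
Forward elimination and back-substitution give M_0 = 0, M_1 = 13/5, M_2 = 23/5, M_3 = 0.

4.6000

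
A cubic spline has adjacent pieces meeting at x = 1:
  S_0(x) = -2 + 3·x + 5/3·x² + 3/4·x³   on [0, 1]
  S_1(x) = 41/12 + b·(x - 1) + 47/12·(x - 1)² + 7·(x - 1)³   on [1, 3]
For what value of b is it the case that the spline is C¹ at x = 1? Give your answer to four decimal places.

S_0'(x) = 3 + 10/3·x + 9/4·x², so S_0'(1) = 103/12. On the right, S_1'(1) = b, so b = 103/12.

8.5833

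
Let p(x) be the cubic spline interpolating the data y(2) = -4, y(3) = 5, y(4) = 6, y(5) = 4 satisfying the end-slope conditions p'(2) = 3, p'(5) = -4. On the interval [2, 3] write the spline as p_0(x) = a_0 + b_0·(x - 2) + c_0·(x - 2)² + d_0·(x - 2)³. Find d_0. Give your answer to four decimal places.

Write M_i for p''(x_i). With h_i = 1, 1, 1 and divided differences Δ_i = 9, 1, -2, the continuity of p' gives the tridiagonal system
  1·M_0 + 4·M_1 + 1·M_2 = 6(Δ_1 - Δ_0) = -48
  1·M_1 + 4·M_2 + 1·M_3 = 6(Δ_2 - Δ_1) = -18
Clamped end conditions give two more equations: 2h_0·M_0 + h_0·M_1 = 6(Δ_0 - p'(2)) = 36 and h_2·M_2 + 2h_2·M_3 = 6(p'(5) - Δ_2) = -12.
Forward elimination and back-substitution give M_0 = 416/15, M_1 = -292/15, M_2 = 32/15, M_3 = -106/15.
On [2, 3], with p_0(x) = a_0 + b_0·(x - 2) + c_0·(x - 2)² + d_0·(x - 2)³: c_0 = M_0/2 = 208/15, d_0 = (M_1 - M_0)/(6h_0) = -118/15, b_0 = Δ_0 - h_0(2M_0 + M_1)/6 = 3.

-7.8667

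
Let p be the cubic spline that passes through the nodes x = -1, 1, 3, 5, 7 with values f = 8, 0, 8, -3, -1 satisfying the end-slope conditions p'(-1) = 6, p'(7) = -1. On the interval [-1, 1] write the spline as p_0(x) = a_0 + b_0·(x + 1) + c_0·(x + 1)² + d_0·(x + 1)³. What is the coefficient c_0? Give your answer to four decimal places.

Let m_i = p''(x_i). Step sizes h_i = 2, 2, 2, 2; slopes of the chords Δ_i = (y_(i+1) - y_i)/h_i = -4, 4, -11/2, 1.
  2·m_0 + 8·m_1 + 2·m_2 = 6(Δ_1 - Δ_0) = 48
  2·m_1 + 8·m_2 + 2·m_3 = 6(Δ_2 - Δ_1) = -57
  2·m_2 + 8·m_3 + 2·m_4 = 6(Δ_3 - Δ_2) = 39
Clamped end conditions give two more equations: 2h_0·m_0 + h_0·m_1 = 6(Δ_0 - p'(-1)) = -60 and h_3·m_3 + 2h_3·m_4 = 6(p'(7) - Δ_3) = -12.
Hence m_0 = -2519/112, m_1 = 839/56, m_2 = -215/16, m_3 = 575/56, m_4 = -911/112.
On [-1, 1], with p_0(x) = a_0 + b_0·(x + 1) + c_0·(x + 1)² + d_0·(x + 1)³: c_0 = m_0/2 = -2519/224, d_0 = (m_1 - m_0)/(6h_0) = 1399/448, b_0 = Δ_0 - h_0(2m_0 + m_1)/6 = 6.

-11.2455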